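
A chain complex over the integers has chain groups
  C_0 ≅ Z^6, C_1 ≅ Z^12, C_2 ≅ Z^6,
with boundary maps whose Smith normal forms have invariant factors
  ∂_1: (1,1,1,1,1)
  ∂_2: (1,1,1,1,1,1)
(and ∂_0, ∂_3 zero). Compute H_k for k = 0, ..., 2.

H_0: b_0 = 6 − 0 − 5 = 1; torsion from ∂_1 factors > 1: none. So H_0 = Z.
H_1: b_1 = 12 − 5 − 6 = 1; torsion from ∂_2 factors > 1: none. So H_1 = Z.
H_2: b_2 = 6 − 6 − 0 = 0; torsion from ∂_3 factors > 1: none. So H_2 = 0.

H_0 = Z,  H_1 = Z,  H_2 = 0.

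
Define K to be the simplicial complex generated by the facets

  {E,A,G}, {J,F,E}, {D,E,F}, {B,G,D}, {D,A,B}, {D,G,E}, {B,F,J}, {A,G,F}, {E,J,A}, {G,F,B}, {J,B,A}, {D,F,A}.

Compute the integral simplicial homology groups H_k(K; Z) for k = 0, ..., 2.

Take the total order A < B < D < E < F < G < J on the vertex set. Then K (dimension 2) consists of the simplices:

  0-simplices (7): A, B, D, E, F, G, J
  1-simplices (18): AB, AD, AE, AF, AG, AJ, BD, BF, BG, BJ, DE, DF, DG, EF, EG, EJ, FG, FJ
  2-simplices (12): ABD, ABJ, ADF, AEG, AEJ, AFG, BDG, BFG, BFJ, DEF, DEG, EFJ

giving chain groups C_0 ≅ Z^7, C_1 ≅ Z^18, C_2 ≅ Z^12.

∂_1: C_1 → C_0 is given by ∂[p,q] = [q] − [p]. For instance
  ∂AB = B − A.
The 7×18 boundary matrix has rank 6 and Smith normal form diag(1,1,1,1,1,1).

The boundary map ∂_2: C_2 → C_1 maps a triangle to the signed sum of its edges. For instance
  ∂AEJ = EJ − AJ + AE,
  ∂DEG = EG − DG + DE.
The 18×12 boundary matrix has rank 12 and Smith normal form diag(1,1,1,1,1,1,1,1,1,1,1,2).

Now H_k = ker ∂_k / im ∂_{k+1}, so:

  H_0: rank C_0 − rank ∂_1 = 7 − 6 = 1, and the invariant factors of ∂_1 are all 1, so H_0 = Z.
  H_1: rank ker ∂_1 − rank ∂_2 = (18 − 6) − 12 = 0, and ∂_2 has invariant factor 2 > 1, so H_1 = Z/2.
  H_2: rank ker ∂_2 − rank ∂_3 = (12 − 12) − 0 = 0, and there is no ∂_3, so H_2 = 0.

H_0 = Z,  H_1 = Z/2,  H_2 = 0.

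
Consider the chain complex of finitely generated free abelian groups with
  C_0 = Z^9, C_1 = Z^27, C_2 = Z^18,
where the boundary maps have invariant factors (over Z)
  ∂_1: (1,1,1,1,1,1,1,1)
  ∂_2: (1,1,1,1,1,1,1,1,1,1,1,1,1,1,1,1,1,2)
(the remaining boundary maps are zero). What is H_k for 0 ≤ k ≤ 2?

H_0 ≅ Z,  H_1 ≅ Z ⊕ Z_2,  H_2 = 0.

H_0: b_0 = 9 − 0 − 8 = 1; torsion from ∂_1 factors > 1: none. So H_0 ≅ Z.
H_1: b_1 = 27 − 8 − 18 = 1; torsion from ∂_2 factors > 1: [2]. So H_1 ≅ Z ⊕ Z_2.
H_2: b_2 = 18 − 18 − 0 = 0; torsion from ∂_3 factors > 1: none. So H_2 ≅ 0.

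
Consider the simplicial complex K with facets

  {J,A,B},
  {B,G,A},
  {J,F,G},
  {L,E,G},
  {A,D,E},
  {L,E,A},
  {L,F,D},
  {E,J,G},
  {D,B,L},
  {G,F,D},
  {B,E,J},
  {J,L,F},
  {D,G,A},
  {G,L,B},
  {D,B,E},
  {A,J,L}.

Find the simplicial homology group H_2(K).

We work with the vertex ordering A < B < D < E < F < G < J < L. The simplices of K, each written with vertices in increasing order, are:

  0-simplices (8): A, B, D, E, F, G, J, L
  1-simplices (24): AB, AD, AE, AG, AJ, AL, BD, BE, BG, BJ, BL, DE, DF, DG, DL, EG, EJ, EL, FG, FJ, FL, GJ, GL, JL
  2-simplices (16): ABG, ABJ, ADE, ADG, AEL, AJL, BDE, BDL, BEJ, BGL, DFG, DFL, EGJ, EGL, FGJ, FJL

Hence C_0 ≅ Z^8, C_1 ≅ Z^24, C_2 ≅ Z^16.

The boundary map ∂_1: C_1 → C_0 is given by ∂[p,q] = [q] − [p]. For instance
  ∂BL = L − B.
This gives a 8×24 integer matrix of rank 7; reducing to Smith normal form yields diagonal entries (1,1,1,1,1,1,1).

∂_2: C_2 → C_1 sends each 2-simplex [p,q,r] to [q,r] − [p,r] + [p,q]. For instance
  ∂ADG = DG − AG + AD,
  ∂EGJ = GJ − EJ + EG.
As a 24×16 matrix over Z this has rank 15, with invariant factors (1,1,1,1,1,1,1,1,1,1,1,1,1,1,1).

From H_k ≅ ker(∂_k) / im(∂_{k+1}) we obtain:

  H_2: rank ker ∂_2 − rank ∂_3 = (16 − 15) − 0 = 1, and there is no ∂_3, so H_2 = Z.

H_2 = Z.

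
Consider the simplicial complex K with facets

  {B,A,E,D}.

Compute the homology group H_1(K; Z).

H_1 ≅ 0.

Order the vertices as A < B < D < E. Listing each simplex with vertices in this order, K has dimension 3 with simplices:

  0-simplices (4): A, B, D, E
  1-simplices (6): AB, AD, AE, BD, BE, DE
  2-simplices (4): ABD, ABE, ADE, BDE
  3-simplices (1): ABDE

Hence C_0 ≅ Z^4, C_1 ≅ Z^6, C_2 ≅ Z^4, C_3 ≅ Z^1.

∂_1: C_1 → C_0 sends each edge [p,q] (with p < q) to q − p. For instance
  ∂AE = E − A.
The 4×6 boundary matrix has rank 3 and Smith normal form diag(1,1,1).

∂_2: C_2 → C_1 acts by ∂[p,q,r] = [q,r] − [p,r] + [p,q]. For instance
  ∂ABE = BE − AE + AB,
  ∂BDE = DE − BE + BD.
The 6×4 boundary matrix has rank 3 and Smith normal form diag(1,1,1).

∂_3: C_3 → C_2 sends each 3-simplex σ to the alternating sum Σ_i (−1)^i (σ with its i-th vertex removed). For instance
  ∂ABDE = BDE − ADE + ABE − ABD.
The resulting 4×1 matrix has rank 1, and its Smith normal form has invariant factors (1).

Computing H_k = (kernel of ∂_k) / (image of ∂_{k+1}):

  H_1: rank ker ∂_1 − rank ∂_2 = (6 − 3) − 3 = 0, and the invariant factors of ∂_2 are all 1, so H_1 = 0.

(K is a triangulation of the 3-simplex.)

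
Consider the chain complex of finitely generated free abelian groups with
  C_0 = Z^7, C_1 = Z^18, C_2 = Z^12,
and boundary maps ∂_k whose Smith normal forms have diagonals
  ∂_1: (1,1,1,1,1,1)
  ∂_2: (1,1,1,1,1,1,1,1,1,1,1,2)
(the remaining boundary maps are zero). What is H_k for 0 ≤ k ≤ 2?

H_0: b_0 = 7 − 0 − 6 = 1; torsion from ∂_1 factors > 1: none. So H_0 = Z.
H_1: b_1 = 18 − 6 − 12 = 0; torsion from ∂_2 factors > 1: [2]. So H_1 = Z/2.
H_2: b_2 = 12 − 12 − 0 = 0; torsion from ∂_3 factors > 1: none. So H_2 = 0.

H_0 = Z,  H_1 = Z/2,  H_2 = 0.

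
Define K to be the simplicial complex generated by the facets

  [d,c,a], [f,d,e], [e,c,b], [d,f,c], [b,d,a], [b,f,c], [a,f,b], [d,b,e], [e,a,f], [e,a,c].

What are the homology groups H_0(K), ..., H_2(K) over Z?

H_0 = Z,  H_1 = Z/2,  H_2 = 0.

Order the vertices as a < b < c < d < e < f. Listing each simplex with vertices in this order, K has dimension 2 with simplices:

  0-simplices (6): a, b, c, d, e, f
  1-simplices (15): ab, ac, ad, ae, af, bc, bd, be, bf, cd, ce, cf, de, df, ef
  2-simplices (10): abd, abf, acd, ace, aef, bce, bcf, bde, cdf, def

giving chain groups C_0 ≅ Z^6, C_1 ≅ Z^15, C_2 ≅ Z^10.

∂_1: C_1 → C_0 sends each edge [p,q] (with p < q) to q − p. For instance
  ∂cd = d − c.
The resulting 6×15 matrix has rank 5, and its Smith normal form has invariant factors (1,1,1,1,1).

The boundary map ∂_2: C_2 → C_1 acts by ∂[p,q,r] = [q,r] − [p,r] + [p,q]. For instance
  ∂abd = bd − ad + ab,
  ∂acd = cd − ad + ac.
As a 15×10 matrix over Z this has rank 10, with invariant factors (1,1,1,1,1,1,1,1,1,2).

From H_k ≅ ker(∂_k) / im(∂_{k+1}) we obtain:

  H_0: rank C_0 − rank ∂_1 = 6 − 5 = 1, and the invariant factors of ∂_1 are all 1, so H_0 ≅ Z.
  H_1: rank ker ∂_1 − rank ∂_2 = (15 − 5) − 10 = 0, and ∂_2 has invariant factor 2 > 1, so H_1 ≅ Z/2.
  H_2: rank ker ∂_2 − rank ∂_3 = (10 − 10) − 0 = 0, and there is no ∂_3, so H_2 ≅ 0.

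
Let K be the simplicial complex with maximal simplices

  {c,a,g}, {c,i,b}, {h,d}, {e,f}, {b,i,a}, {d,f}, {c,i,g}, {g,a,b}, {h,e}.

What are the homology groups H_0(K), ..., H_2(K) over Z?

H_0 = Z^2,  H_1 = Z^2,  H_2 = 0.

Order the vertices as a < b < c < d < e < f < g < h < i. Listing each simplex with vertices in this order, K has dimension 2 with simplices:

  0-simplices (9): a, b, c, d, e, f, g, h, i
  1-simplices (14): ab, ac, ag, ai, bc, bg, bi, cg, ci, df, dh, ef, eh, gi
  2-simplices (5): abg, abi, acg, bci, cgi

so the chain groups are C_0 ≅ Z^9, C_1 ≅ Z^14, C_2 ≅ Z^5.

The boundary map ∂_1: C_1 → C_0 is given by ∂[p,q] = [q] − [p]. For instance
  ∂eh = h − e.
The resulting 9×14 matrix has rank 7, and its Smith normal form has invariant factors (1,1,1,1,1,1,1).

The boundary map ∂_2: C_2 → C_1 maps a triangle to the signed sum of its edges. For instance
  ∂cgi = gi − ci + cg,
  ∂abi = bi − ai + ab.
As a 14×5 matrix over Z this has rank 5, with invariant factors (1,1,1,1,1).

Reading off H_k = ker ∂_k / im ∂_{k+1}:

  H_0: rank C_0 − rank ∂_1 = 9 − 7 = 2, and the invariant factors of ∂_1 are all 1, so H_0 ≅ Z^2.
  H_1: rank ker ∂_1 − rank ∂_2 = (14 − 7) − 5 = 2, and the invariant factors of ∂_2 are all 1, so H_1 ≅ Z^2.
  H_2: rank ker ∂_2 − rank ∂_3 = (5 − 5) − 0 = 0, and there is no ∂_3, so H_2 ≅ 0.

As a check, the Euler characteristic is 9 − 14 + 5 = 0, which agrees with 2 − 2 + 0 = 0.
(K is a triangulation of the disjoint union of the Möbius band and the circle S^1.)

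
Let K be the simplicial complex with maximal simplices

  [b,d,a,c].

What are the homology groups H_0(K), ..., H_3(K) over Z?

K has 4 vertices, 6 edges, 4 triangles, 1 3-simplex.
rank ∂_0 = 0, rank ∂_1 = 3 ⇒ b_0 = 4 − 0 − 3 = 1; all invariant factors of ∂_1 are 1 so no torsion. So H_0 = Z.
rank ∂_1 = 3, rank ∂_2 = 3 ⇒ b_1 = 6 − 3 − 3 = 0; all invariant factors of ∂_2 are 1 so no torsion. So H_1 = 0.
rank ∂_2 = 3, rank ∂_3 = 1 ⇒ b_2 = 4 − 3 − 1 = 0; all invariant factors of ∂_3 are 1 so no torsion. So H_2 = 0.
rank ∂_3 = 1, rank ∂_4 = 0 ⇒ b_3 = 1 − 1 − 0 = 0. So H_3 = 0.

H_0 ≅ Z,  H_1 = 0,  H_2 = 0,  H_3 = 0.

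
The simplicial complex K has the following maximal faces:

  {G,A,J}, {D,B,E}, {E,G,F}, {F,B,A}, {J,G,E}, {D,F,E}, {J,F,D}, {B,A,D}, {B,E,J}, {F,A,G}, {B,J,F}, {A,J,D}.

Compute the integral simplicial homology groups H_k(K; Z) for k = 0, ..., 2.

Fix the vertex order A < B < D < E < F < G < J and write every simplex with vertices in increasing order. Then dim K = 2 and the simplices of K are:

  0-simplices (7): A, B, D, E, F, G, J
  1-simplices (18): AB, AD, AF, AG, AJ, BD, BE, BF, BJ, DE, DF, DJ, EF, EG, EJ, FG, FJ, GJ
  2-simplices (12): ABD, ABF, ADJ, AFG, AGJ, BDE, BEJ, BFJ, DEF, DFJ, EFG, EGJ

so the chain groups are C_0 ≅ Z^7, C_1 ≅ Z^18, C_2 ≅ Z^12.

Boundary ∂_1: C_1 → C_0 sends each edge [p,q] (with p < q) to q − p. For instance
  ∂AJ = J − A.
This gives a 7×18 integer matrix of rank 6; reducing to Smith normal form yields diagonal entries (1,1,1,1,1,1).

∂_2: C_2 → C_1 sends each 2-simplex [p,q,r] to [q,r] − [p,r] + [p,q]. For instance
  ∂AGJ = GJ − AJ + AG,
  ∂ABF = BF − AF + AB.
The resulting 18×12 matrix has rank 12, and its Smith normal form has invariant factors (1,1,1,1,1,1,1,1,1,1,1,2).

From H_k ≅ ker(∂_k) / im(∂_{k+1}) we obtain:

  H_0: rank C_0 − rank ∂_1 = 7 − 6 = 1, and the invariant factors of ∂_1 are all 1, so H_0 = Z.
  H_1: rank ker ∂_1 − rank ∂_2 = (18 − 6) − 12 = 0, and ∂_2 has invariant factor 2 > 1, so H_1 = Z/2Z.
  H_2: rank ker ∂_2 − rank ∂_3 = (12 − 12) − 0 = 0, and there is no ∂_3, so H_2 = 0.

H_0 = Z,  H_1 = Z/2Z,  H_2 = 0.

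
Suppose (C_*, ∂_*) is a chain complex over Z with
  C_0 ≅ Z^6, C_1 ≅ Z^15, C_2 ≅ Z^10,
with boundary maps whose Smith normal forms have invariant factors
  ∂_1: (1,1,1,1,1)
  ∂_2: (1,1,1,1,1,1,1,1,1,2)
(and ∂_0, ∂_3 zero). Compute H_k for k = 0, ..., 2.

H_0 ≅ Z,  H_1 ≅ Z/2Z,  H_2 = 0.

H_0: b_0 = 6 − 0 − 5 = 1; torsion from ∂_1 factors > 1: none. So H_0 ≅ Z.
H_1: b_1 = 15 − 5 − 10 = 0; torsion from ∂_2 factors > 1: [2]. So H_1 ≅ Z/2Z.
H_2: b_2 = 10 − 10 − 0 = 0; torsion from ∂_3 factors > 1: none. So H_2 ≅ 0.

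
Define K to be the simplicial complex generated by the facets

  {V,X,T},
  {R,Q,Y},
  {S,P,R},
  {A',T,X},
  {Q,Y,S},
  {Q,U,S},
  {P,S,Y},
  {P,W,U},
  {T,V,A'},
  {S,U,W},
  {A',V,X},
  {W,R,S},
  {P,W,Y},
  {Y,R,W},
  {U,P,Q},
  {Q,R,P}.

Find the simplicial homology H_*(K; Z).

Take the total order P < Q < R < S < T < U < V < W < X < Y < A' on the vertex set. Then K (dimension 2) consists of the simplices:

  0-simplices (11): [P], [Q], [R], [S], [T], [U], [V], [W], [X], [Y], [A']
  1-simplices (24): (24 of them)
  2-simplices (16): [P,Q,R], [P,Q,U], [P,R,S], [P,S,Y], [P,U,W], [P,W,Y], [Q,R,Y], [Q,S,U], [Q,S,Y], [R,S,W], [R,W,Y], [S,U,W], [T,V,X], [T,V,A'], [T,X,A'], [V,X,A']

giving chain groups C_0 ≅ Z^11, C_1 ≅ Z^24, C_2 ≅ Z^16.

∂_1: C_1 → C_0 sends each edge [p,q] (with p < q) to q − p. For instance
  ∂[P,W] = [W] − [P].
This gives a 11×24 integer matrix of rank 9; reducing to Smith normal form yields diagonal entries (1,1,1,1,1,1,1,1,1).

The boundary map ∂_2: C_2 → C_1 acts by ∂[p,q,r] = [q,r] − [p,r] + [p,q]. For instance
  ∂[S,U,W] = [U,W] − [S,W] + [S,U],
  ∂[R,S,W] = [S,W] − [R,W] + [R,S].
The 24×16 boundary matrix has rank 15 and Smith normal form diag(1,1,1,1,1,1,1,1,1,1,1,1,1,1,2).

From H_k ≅ ker(∂_k) / im(∂_{k+1}) we obtain:

  H_0: rank C_0 − rank ∂_1 = 11 − 9 = 2, and the invariant factors of ∂_1 are all 1, so H_0 ≅ Z^2.
  H_1: rank ker ∂_1 − rank ∂_2 = (24 − 9) − 15 = 0, and ∂_2 has invariant factor 2 > 1, so H_1 ≅ Z/2.
  H_2: rank ker ∂_2 − rank ∂_3 = (16 − 15) − 0 = 1, and there is no ∂_3, so H_2 ≅ Z.

H_0 ≅ Z^2,  H_1 ≅ Z/2,  H_2 ≅ Z.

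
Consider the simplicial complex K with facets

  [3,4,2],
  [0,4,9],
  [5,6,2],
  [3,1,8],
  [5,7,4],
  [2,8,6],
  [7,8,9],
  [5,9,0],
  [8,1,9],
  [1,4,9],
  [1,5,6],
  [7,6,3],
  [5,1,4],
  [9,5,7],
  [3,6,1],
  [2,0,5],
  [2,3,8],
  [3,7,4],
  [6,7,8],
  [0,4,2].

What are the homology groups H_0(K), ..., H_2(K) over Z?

Take the total order 0 < 1 < 2 < 3 < 4 < 5 < 6 < 7 < 8 < 9 on the vertex set. Then K (dimension 2) consists of the simplices:

  0-simplices (10): [0], [1], [2], [3], [4], [5], [6], [7], [8], [9]
  1-simplices (30): (30 of them)
  2-simplices (20): (20 of them)

giving chain groups C_0 ≅ Z^10, C_1 ≅ Z^30, C_2 ≅ Z^20.

Boundary ∂_1: C_1 → C_0 is given by ∂[p,q] = [q] − [p]. For instance
  ∂[1,3] = [3] − [1].
The 10×30 boundary matrix has rank 9 and Smith normal form diag(1,1,1,1,1,1,1,1,1).

∂_2: C_2 → C_1 acts by ∂[p,q,r] = [q,r] − [p,r] + [p,q]. For instance
  ∂[1,4,9] = [4,9] − [1,9] + [1,4],
  ∂[1,3,8] = [3,8] − [1,8] + [1,3].
The resulting 30×20 matrix has rank 20, and its Smith normal form has invariant factors (1,1,1,1,1,1,1,1,1,1,1,1,1,1,1,1,1,1,1,2).

Now H_k = ker ∂_k / im ∂_{k+1}, so:

  H_0: rank C_0 − rank ∂_1 = 10 − 9 = 1, and the invariant factors of ∂_1 are all 1, so H_0 = Z.
  H_1: rank ker ∂_1 − rank ∂_2 = (30 − 9) − 20 = 1, and ∂_2 has invariant factor 2 > 1, so H_1 = Z ⊕ Z/2Z.
  H_2: rank ker ∂_2 − rank ∂_3 = (20 − 20) − 0 = 0, and there is no ∂_3, so H_2 = 0.

H_0 ≅ Z,  H_1 ≅ Z ⊕ Z/2Z,  H_2 = 0.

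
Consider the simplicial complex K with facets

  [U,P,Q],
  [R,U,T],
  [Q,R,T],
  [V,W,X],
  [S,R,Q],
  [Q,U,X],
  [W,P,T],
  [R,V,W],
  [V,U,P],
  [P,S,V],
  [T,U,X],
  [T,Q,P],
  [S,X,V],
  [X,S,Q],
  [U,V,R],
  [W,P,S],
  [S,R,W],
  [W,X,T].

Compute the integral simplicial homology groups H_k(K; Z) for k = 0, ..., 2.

H_0 = Z,  H_1 = Z × Z/2,  H_2 = 0.

Order the vertices as P < Q < R < S < T < U < V < W < X. Listing each simplex with vertices in this order, K has dimension 2 with simplices:

  0-simplices (9): P, Q, R, S, T, U, V, W, X
  1-simplices (27): PQ, PS, PT, PU, PV, PW, QR, QS, QT, QU, QX, RS, RT, RU, RV, RW, SV, SW, SX, TU, TW, TX, UV, UX, VW, VX, WX
  2-simplices (18): PQT, PQU, PSV, PSW, PTW, PUV, QRS, QRT, QSX, QUX, RSW, RTU, RUV, RVW, SVX, TUX, TWX, VWX

so the chain groups are C_0 ≅ Z^9, C_1 ≅ Z^27, C_2 ≅ Z^18.

The boundary map ∂_1: C_1 → C_0 sends each edge [p,q] (with p < q) to q − p.
The 9×27 boundary matrix has rank 8 and Smith normal form diag(1,1,1,1,1,1,1,1).

∂_2: C_2 → C_1 acts by ∂[p,q,r] = [q,r] − [p,r] + [p,q]. For instance
  ∂RTU = TU − RU + RT,
  ∂PSW = SW − PW + PS.
The 27×18 boundary matrix has rank 18 and Smith normal form diag(1,1,1,1,1,1,1,1,1,1,1,1,1,1,1,1,1,2).

Now H_k = ker ∂_k / im ∂_{k+1}, so:

  H_0: rank C_0 − rank ∂_1 = 9 − 8 = 1, and the invariant factors of ∂_1 are all 1, so H_0 ≅ Z.
  H_1: rank ker ∂_1 − rank ∂_2 = (27 − 8) − 18 = 1, and ∂_2 has invariant factor 2 > 1, so H_1 ≅ Z × Z/2.
  H_2: rank ker ∂_2 − rank ∂_3 = (18 − 18) − 0 = 0, and there is no ∂_3, so H_2 ≅ 0.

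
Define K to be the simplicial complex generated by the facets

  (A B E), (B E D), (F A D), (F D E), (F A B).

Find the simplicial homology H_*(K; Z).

H_0 ≅ Z,  H_1 ≅ Z,  H_2 = 0.

K has 5 vertices, 10 edges, 5 triangles.
rank ∂_0 = 0, rank ∂_1 = 4 ⇒ b_0 = 5 − 0 − 4 = 1; all invariant factors of ∂_1 are 1 so no torsion. So H_0 = Z.
rank ∂_1 = 4, rank ∂_2 = 5 ⇒ b_1 = 10 − 4 − 5 = 1; all invariant factors of ∂_2 are 1 so no torsion. So H_1 = Z.
rank ∂_2 = 5, rank ∂_3 = 0 ⇒ b_2 = 5 − 5 − 0 = 0. So H_2 = 0.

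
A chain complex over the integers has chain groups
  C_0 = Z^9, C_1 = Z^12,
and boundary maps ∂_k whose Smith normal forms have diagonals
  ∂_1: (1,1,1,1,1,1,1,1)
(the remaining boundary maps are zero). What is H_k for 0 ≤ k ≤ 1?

H_0 ≅ Z,  H_1 ≅ Z^4.

H_0: b_0 = 9 − 0 − 8 = 1; torsion from ∂_1 factors > 1: none. So H_0 ≅ Z.
H_1: b_1 = 12 − 8 − 0 = 4; torsion from ∂_2 factors > 1: none. So H_1 ≅ Z^4.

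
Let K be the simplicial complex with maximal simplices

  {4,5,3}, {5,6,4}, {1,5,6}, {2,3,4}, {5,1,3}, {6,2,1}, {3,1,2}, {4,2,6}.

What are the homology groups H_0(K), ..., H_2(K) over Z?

K has 6 vertices, 12 edges, 8 triangles.
rank ∂_0 = 0, rank ∂_1 = 5 ⇒ b_0 = 6 − 0 − 5 = 1; all invariant factors of ∂_1 are 1 so no torsion. So H_0 = Z.
rank ∂_1 = 5, rank ∂_2 = 7 ⇒ b_1 = 12 − 5 − 7 = 0; all invariant factors of ∂_2 are 1 so no torsion. So H_1 = 0.
rank ∂_2 = 7, rank ∂_3 = 0 ⇒ b_2 = 8 − 7 − 0 = 1. So H_2 = Z.

H_0 ≅ Z,  H_1 = 0,  H_2 ≅ Z.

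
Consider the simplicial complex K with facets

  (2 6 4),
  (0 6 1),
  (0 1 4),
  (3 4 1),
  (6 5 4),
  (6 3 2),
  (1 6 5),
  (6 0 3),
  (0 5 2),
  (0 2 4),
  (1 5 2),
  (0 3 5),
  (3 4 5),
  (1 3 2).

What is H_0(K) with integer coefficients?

H_0 ≅ Z.

Order the vertices as 0 < 1 < 2 < 3 < 4 < 5 < 6. Listing each simplex with vertices in this order, K has dimension 2 with simplices:

  0-simplices (7): [0], [1], [2], [3], [4], [5], [6]
  1-simplices (21): [0,1], [0,2], [0,3], [0,4], [0,5], [0,6], [1,2], [1,3], [1,4], [1,5], [1,6], [2,3], [2,4], [2,5], [2,6], [3,4], [3,5], [3,6], [4,5], [4,6], [5,6]
  2-simplices (14): [0,1,4], [0,1,6], [0,2,4], [0,2,5], [0,3,5], [0,3,6], [1,2,3], [1,2,5], [1,3,4], [1,5,6], [2,3,6], [2,4,6], [3,4,5], [4,5,6]

so the chain groups are C_0 ≅ Z^7, C_1 ≅ Z^21, C_2 ≅ Z^14.

The boundary map ∂_1: C_1 → C_0 is given by ∂[p,q] = [q] − [p].
As a 7×21 matrix over Z this has rank 6, with invariant factors (1,1,1,1,1,1).

Boundary ∂_2: C_2 → C_1 maps a triangle to the signed sum of its edges. For instance
  ∂[0,3,6] = [3,6] − [0,6] + [0,3],
  ∂[1,3,4] = [3,4] − [1,4] + [1,3].
The resulting 21×14 matrix has rank 13, and its Smith normal form has invariant factors (1,1,1,1,1,1,1,1,1,1,1,1,1).

Now H_k = ker ∂_k / im ∂_{k+1}, so:

  H_0: rank C_0 − rank ∂_1 = 7 − 6 = 1, and the invariant factors of ∂_1 are all 1, so H_0 = Z.

(K is a triangulation of the torus T^2.)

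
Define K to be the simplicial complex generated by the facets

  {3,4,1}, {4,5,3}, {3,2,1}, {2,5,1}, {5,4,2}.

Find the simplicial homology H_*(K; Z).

K has 5 vertices, 10 edges, 5 triangles.
rank ∂_0 = 0, rank ∂_1 = 4 ⇒ b_0 = 5 − 0 − 4 = 1; all invariant factors of ∂_1 are 1 so no torsion. So H_0 ≅ Z.
rank ∂_1 = 4, rank ∂_2 = 5 ⇒ b_1 = 10 − 4 − 5 = 1; all invariant factors of ∂_2 are 1 so no torsion. So H_1 ≅ Z.
rank ∂_2 = 5, rank ∂_3 = 0 ⇒ b_2 = 5 − 5 − 0 = 0. So H_2 ≅ 0.

H_0 ≅ Z,  H_1 ≅ Z,  H_2 = 0.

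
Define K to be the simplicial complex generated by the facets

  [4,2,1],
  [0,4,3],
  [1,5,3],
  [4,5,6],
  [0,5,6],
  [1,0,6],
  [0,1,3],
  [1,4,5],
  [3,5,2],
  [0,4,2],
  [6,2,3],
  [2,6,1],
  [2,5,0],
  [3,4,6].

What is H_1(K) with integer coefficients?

Fix the vertex order 0 < 1 < 2 < 3 < 4 < 5 < 6 and write every simplex with vertices in increasing order. Then dim K = 2 and the simplices of K are:

  0-simplices (7): [0], [1], [2], [3], [4], [5], [6]
  1-simplices (21): [0,1], [0,2], [0,3], [0,4], [0,5], [0,6], [1,2], [1,3], [1,4], [1,5], [1,6], [2,3], [2,4], [2,5], [2,6], [3,4], [3,5], [3,6], [4,5], [4,6], [5,6]
  2-simplices (14): [0,1,3], [0,1,6], [0,2,4], [0,2,5], [0,3,4], [0,5,6], [1,2,4], [1,2,6], [1,3,5], [1,4,5], [2,3,5], [2,3,6], [3,4,6], [4,5,6]

so the chain groups are C_0 ≅ Z^7, C_1 ≅ Z^21, C_2 ≅ Z^14.

The boundary map ∂_1: C_1 → C_0 is given by ∂[p,q] = [q] − [p].
This gives a 7×21 integer matrix of rank 6; reducing to Smith normal form yields diagonal entries (1,1,1,1,1,1).

Boundary ∂_2: C_2 → C_1 acts by ∂[p,q,r] = [q,r] − [p,r] + [p,q]. For instance
  ∂[0,3,4] = [3,4] − [0,4] + [0,3],
  ∂[0,1,3] = [1,3] − [0,3] + [0,1].
This gives a 21×14 integer matrix of rank 13; reducing to Smith normal form yields diagonal entries (1,1,1,1,1,1,1,1,1,1,1,1,1).

Computing H_k = (kernel of ∂_k) / (image of ∂_{k+1}):

  H_1: rank ker ∂_1 − rank ∂_2 = (21 − 6) − 13 = 2, and the invariant factors of ∂_2 are all 1, so H_1 ≅ Z^2.

H_1 = Z^2.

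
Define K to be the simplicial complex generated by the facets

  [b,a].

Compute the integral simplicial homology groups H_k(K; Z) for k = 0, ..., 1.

H_0 ≅ Z,  H_1 = 0.

Fix the vertex order a < b and write every simplex with vertices in increasing order. Then dim K = 1 and the simplices of K are:

  0-simplices (2): a, b
  1-simplices (1): ab

so the chain groups are C_0 ≅ Z^2, C_1 ≅ Z^1.

The boundary map ∂_1: C_1 → C_0 sends each edge [p,q] (with p < q) to q − p.
The resulting 2×1 matrix has rank 1, and its Smith normal form has invariant factors (1).

Computing H_k = (kernel of ∂_k) / (image of ∂_{k+1}):

  H_0: rank C_0 − rank ∂_1 = 2 − 1 = 1, and the invariant factors of ∂_1 are all 1, so H_0 ≅ Z.
  H_1: rank ker ∂_1 − rank ∂_2 = (1 − 1) − 0 = 0, and there is no ∂_2, so H_1 ≅ 0.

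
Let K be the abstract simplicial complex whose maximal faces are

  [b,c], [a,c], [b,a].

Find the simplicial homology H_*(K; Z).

Order the vertices as a < b < c. Listing each simplex with vertices in this order, K has dimension 1 with simplices:

  0-simplices (3): a, b, c
  1-simplices (3): ab, ac, bc

giving chain groups C_0 ≅ Z^3, C_1 ≅ Z^3.

∂_1: C_1 → C_0 is given by ∂[p,q] = [q] − [p]. For instance
  ∂ab = b − a.
The 3×3 boundary matrix has rank 2 and Smith normal form diag(1,1).

Now H_k = ker ∂_k / im ∂_{k+1}, so:

  H_0: rank C_0 − rank ∂_1 = 3 − 2 = 1, and the invariant factors of ∂_1 are all 1, so H_0 = Z.
  H_1: rank ker ∂_1 − rank ∂_2 = (3 − 2) − 0 = 1, and there is no ∂_2, so H_1 = Z.

As a check, the Euler characteristic is 3 − 3 = 0, which agrees with 1 − 1 = 0.

H_0 = Z,  H_1 = Z.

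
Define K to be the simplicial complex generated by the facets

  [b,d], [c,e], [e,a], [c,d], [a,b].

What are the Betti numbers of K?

Take the total order a < b < c < d < e on the vertex set. Then K (dimension 1) consists of the simplices:

  0-simplices (5): a, b, c, d, e
  1-simplices (5): ab, ae, bd, cd, ce

so the chain groups are C_0 ≅ Z^5, C_1 ≅ Z^5.

The boundary map ∂_1: C_1 → C_0 is given by ∂[p,q] = [q] − [p]. For instance
  ∂cd = d − c.
The resulting 5×5 matrix has rank 4, and its Smith normal form has invariant factors (1,1,1,1).

From H_k ≅ ker(∂_k) / im(∂_{k+1}) we obtain:

  H_0: rank C_0 − rank ∂_1 = 5 − 4 = 1, and the invariant factors of ∂_1 are all 1, so H_0 ≅ Z.
  H_1: rank ker ∂_1 − rank ∂_2 = (5 − 4) − 0 = 1, and there is no ∂_2, so H_1 ≅ Z.

Hence the Betti numbers are b_0 = 1, b_1 = 1.

b_0 = 1, b_1 = 1.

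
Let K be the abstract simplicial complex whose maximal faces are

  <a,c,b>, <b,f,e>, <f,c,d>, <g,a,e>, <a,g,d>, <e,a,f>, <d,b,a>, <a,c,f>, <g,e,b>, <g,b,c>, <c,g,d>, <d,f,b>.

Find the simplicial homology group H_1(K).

Fix the vertex order a < b < c < d < e < f < g and write every simplex with vertices in increasing order. Then dim K = 2 and the simplices of K are:

  0-simplices (7): a, b, c, d, e, f, g
  1-simplices (18): ab, ac, ad, ae, af, ag, bc, bd, be, bf, bg, cd, cf, cg, df, dg, ef, eg
  2-simplices (12): abc, abd, acf, adg, aef, aeg, bcg, bdf, bef, beg, cdf, cdg

so the chain groups are C_0 ≅ Z^7, C_1 ≅ Z^18, C_2 ≅ Z^12.

The boundary map ∂_1: C_1 → C_0 sends each edge [p,q] (with p < q) to q − p. For instance
  ∂bd = d − b.
As a 7×18 matrix over Z this has rank 6, with invariant factors (1,1,1,1,1,1).

The boundary map ∂_2: C_2 → C_1 maps a triangle to the signed sum of its edges. For instance
  ∂abd = bd − ad + ab,
  ∂aeg = eg − ag + ae.
As a 18×12 matrix over Z this has rank 12, with invariant factors (1,1,1,1,1,1,1,1,1,1,1,2).

Computing H_k = (kernel of ∂_k) / (image of ∂_{k+1}):

  H_1: rank ker ∂_1 − rank ∂_2 = (18 − 6) − 12 = 0, and ∂_2 has invariant factor 2 > 1, so H_1 ≅ Z/2.

H_1 = Z/2.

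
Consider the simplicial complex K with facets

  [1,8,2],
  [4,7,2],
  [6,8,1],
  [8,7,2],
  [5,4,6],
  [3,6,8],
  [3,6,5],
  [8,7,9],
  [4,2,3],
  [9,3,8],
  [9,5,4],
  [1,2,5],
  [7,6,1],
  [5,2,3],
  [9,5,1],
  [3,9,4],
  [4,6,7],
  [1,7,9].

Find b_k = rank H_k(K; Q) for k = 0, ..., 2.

b_0 = 1, b_1 = 1, b_2 = 0.

Order the vertices as 1 < 2 < 3 < 4 < 5 < 6 < 7 < 8 < 9. Listing each simplex with vertices in this order, K has dimension 2 with simplices:

  0-simplices (9): [1], [2], [3], [4], [5], [6], [7], [8], [9]
  1-simplices (27): (27 of them)
  2-simplices (18): [1,2,5], [1,2,8], [1,5,9], [1,6,7], [1,6,8], [1,7,9], [2,3,4], [2,3,5], [2,4,7], [2,7,8], [3,4,9], [3,5,6], [3,6,8], [3,8,9], [4,5,6], [4,5,9], [4,6,7], [7,8,9]

giving chain groups C_0 ≅ Z^9, C_1 ≅ Z^27, C_2 ≅ Z^18.

∂_1: C_1 → C_0 maps an edge to its endpoints' difference, ∂[p,q] = q − p.
This gives a 9×27 integer matrix of rank 8; reducing to Smith normal form yields diagonal entries (1,1,1,1,1,1,1,1).

Boundary ∂_2: C_2 → C_1 sends each 2-simplex [p,q,r] to [q,r] − [p,r] + [p,q]. For instance
  ∂[2,4,7] = [4,7] − [2,7] + [2,4],
  ∂[7,8,9] = [8,9] − [7,9] + [7,8].
The 27×18 boundary matrix has rank 18 and Smith normal form diag(1,1,1,1,1,1,1,1,1,1,1,1,1,1,1,1,1,2).

From H_k ≅ ker(∂_k) / im(∂_{k+1}) we obtain:

  H_0: rank C_0 − rank ∂_1 = 9 − 8 = 1, and the invariant factors of ∂_1 are all 1, so H_0 ≅ Z.
  H_1: rank ker ∂_1 − rank ∂_2 = (27 − 8) − 18 = 1, and ∂_2 has invariant factor 2 > 1, so H_1 ≅ Z × Z/2.
  H_2: rank ker ∂_2 − rank ∂_3 = (18 − 18) − 0 = 0, and there is no ∂_3, so H_2 ≅ 0.

Hence the Betti numbers are b_0 = 1, b_1 = 1, b_2 = 0.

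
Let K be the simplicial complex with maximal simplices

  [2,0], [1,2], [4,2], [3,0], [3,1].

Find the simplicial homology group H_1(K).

Take the total order 0 < 1 < 2 < 3 < 4 on the vertex set. Then K (dimension 1) consists of the simplices:

  0-simplices (5): [0], [1], [2], [3], [4]
  1-simplices (5): [0,2], [0,3], [1,2], [1,3], [2,4]

Hence C_0 ≅ Z^5, C_1 ≅ Z^5.

Boundary ∂_1: C_1 → C_0 sends each edge [p,q] (with p < q) to q − p. For instance
  ∂[0,2] = [2] − [0].
The 5×5 boundary matrix has rank 4 and Smith normal form diag(1,1,1,1).

Computing H_k = (kernel of ∂_k) / (image of ∂_{k+1}):

  H_1: rank ker ∂_1 − rank ∂_2 = (5 − 4) − 0 = 1, and there is no ∂_2, so H_1 = Z.

H_1 ≅ Z.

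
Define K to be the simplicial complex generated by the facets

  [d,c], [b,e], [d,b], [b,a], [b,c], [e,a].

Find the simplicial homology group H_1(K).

H_1 ≅ Z^2.

Fix the vertex order a < b < c < d < e and write every simplex with vertices in increasing order. Then dim K = 1 and the simplices of K are:

  0-simplices (5): a, b, c, d, e
  1-simplices (6): ab, ae, bc, bd, be, cd

giving chain groups C_0 ≅ Z^5, C_1 ≅ Z^6.

The boundary map ∂_1: C_1 → C_0 sends each edge [p,q] (with p < q) to q − p.
The resulting 5×6 matrix has rank 4, and its Smith normal form has invariant factors (1,1,1,1).

Now H_k = ker ∂_k / im ∂_{k+1}, so:

  H_1: rank ker ∂_1 − rank ∂_2 = (6 − 4) − 0 = 2, and there is no ∂_2, so H_1 ≅ Z^2.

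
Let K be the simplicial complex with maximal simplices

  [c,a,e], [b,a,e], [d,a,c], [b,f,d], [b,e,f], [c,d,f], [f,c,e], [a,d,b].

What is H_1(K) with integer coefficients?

H_1 ≅ 0.

We work with the vertex ordering a < b < c < d < e < f. The simplices of K, each written with vertices in increasing order, are:

  0-simplices (6): a, b, c, d, e, f
  1-simplices (12): ab, ac, ad, ae, bd, be, bf, cd, ce, cf, df, ef
  2-simplices (8): abd, abe, acd, ace, bdf, bef, cdf, cef

so the chain groups are C_0 ≅ Z^6, C_1 ≅ Z^12, C_2 ≅ Z^8.

∂_1: C_1 → C_0 sends each edge [p,q] (with p < q) to q − p. For instance
  ∂cf = f − c.
As a 6×12 matrix over Z this has rank 5, with invariant factors (1,1,1,1,1).

Boundary ∂_2: C_2 → C_1 maps a triangle to the signed sum of its edges. For instance
  ∂acd = cd − ad + ac,
  ∂cef = ef − cf + ce.
This gives a 12×8 integer matrix of rank 7; reducing to Smith normal form yields diagonal entries (1,1,1,1,1,1,1).

Now H_k = ker ∂_k / im ∂_{k+1}, so:

  H_1: rank ker ∂_1 − rank ∂_2 = (12 − 5) − 7 = 0, and the invariant factors of ∂_2 are all 1, so H_1 ≅ 0.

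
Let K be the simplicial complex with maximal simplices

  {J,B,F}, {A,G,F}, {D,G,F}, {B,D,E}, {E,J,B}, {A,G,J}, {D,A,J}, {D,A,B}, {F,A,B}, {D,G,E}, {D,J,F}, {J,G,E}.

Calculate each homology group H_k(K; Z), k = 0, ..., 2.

H_0 = Z,  H_1 = Z/2,  H_2 = 0.

Take the total order A < B < D < E < F < G < J on the vertex set. Then K (dimension 2) consists of the simplices:

  0-simplices (7): A, B, D, E, F, G, J
  1-simplices (18): AB, AD, AF, AG, AJ, BD, BE, BF, BJ, DE, DF, DG, DJ, EG, EJ, FG, FJ, GJ
  2-simplices (12): ABD, ABF, ADJ, AFG, AGJ, BDE, BEJ, BFJ, DEG, DFG, DFJ, EGJ

so the chain groups are C_0 ≅ Z^7, C_1 ≅ Z^18, C_2 ≅ Z^12.

∂_1: C_1 → C_0 maps an edge to its endpoints' difference, ∂[p,q] = q − p. For instance
  ∂AB = B − A.
The resulting 7×18 matrix has rank 6, and its Smith normal form has invariant factors (1,1,1,1,1,1).

The boundary map ∂_2: C_2 → C_1 sends each 2-simplex [p,q,r] to [q,r] − [p,r] + [p,q]. For instance
  ∂AFG = FG − AG + AF,
  ∂DFG = FG − DG + DF.
The resulting 18×12 matrix has rank 12, and its Smith normal form has invariant factors (1,1,1,1,1,1,1,1,1,1,1,2).

From H_k ≅ ker(∂_k) / im(∂_{k+1}) we obtain:

  H_0: rank C_0 − rank ∂_1 = 7 − 6 = 1, and the invariant factors of ∂_1 are all 1, so H_0 = Z.
  H_1: rank ker ∂_1 − rank ∂_2 = (18 − 6) − 12 = 0, and ∂_2 has invariant factor 2 > 1, so H_1 = Z/2.
  H_2: rank ker ∂_2 − rank ∂_3 = (12 − 12) − 0 = 0, and there is no ∂_3, so H_2 = 0.

As a check, the Euler characteristic is 7 − 18 + 12 = 1, which agrees with 1 − 0 + 0 = 1.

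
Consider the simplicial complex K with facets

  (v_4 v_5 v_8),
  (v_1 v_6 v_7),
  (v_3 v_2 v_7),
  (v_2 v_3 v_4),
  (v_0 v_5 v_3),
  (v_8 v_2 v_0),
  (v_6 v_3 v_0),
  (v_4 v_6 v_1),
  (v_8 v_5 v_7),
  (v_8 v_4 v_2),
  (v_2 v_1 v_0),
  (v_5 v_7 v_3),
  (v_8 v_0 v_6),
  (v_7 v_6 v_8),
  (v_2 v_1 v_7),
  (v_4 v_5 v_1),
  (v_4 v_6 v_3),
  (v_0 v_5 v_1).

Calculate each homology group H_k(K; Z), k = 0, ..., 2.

Take the total order v_0 < v_1 < v_2 < v_3 < v_4 < v_5 < v_6 < v_7 < v_8 on the vertex set. Then K (dimension 2) consists of the simplices:

  0-simplices (9): [v_0], [v_1], [v_2], [v_3], [v_4], [v_5], [v_6], [v_7], [v_8]
  1-simplices (27): (27 of them)
  2-simplices (18): (18 of them)

Hence C_0 ≅ Z^9, C_1 ≅ Z^27, C_2 ≅ Z^18.

∂_1: C_1 → C_0 sends each edge [p,q] (with p < q) to q − p.
The 9×27 boundary matrix has rank 8 and Smith normal form diag(1,1,1,1,1,1,1,1).

The boundary map ∂_2: C_2 → C_1 sends each 2-simplex [p,q,r] to [q,r] − [p,r] + [p,q]. For instance
  ∂[v_2,v_4,v_8] = [v_4,v_8] − [v_2,v_8] + [v_2,v_4],
  ∂[v_2,v_3,v_4] = [v_3,v_4] − [v_2,v_4] + [v_2,v_3].
This gives a 27×18 integer matrix of rank 17; reducing to Smith normal form yields diagonal entries (1,1,1,1,1,1,1,1,1,1,1,1,1,1,1,1,1).

Computing H_k = (kernel of ∂_k) / (image of ∂_{k+1}):

  H_0: rank C_0 − rank ∂_1 = 9 − 8 = 1, and the invariant factors of ∂_1 are all 1, so H_0 ≅ Z.
  H_1: rank ker ∂_1 − rank ∂_2 = (27 − 8) − 17 = 2, and the invariant factors of ∂_2 are all 1, so H_1 ≅ Z^2.
  H_2: rank ker ∂_2 − rank ∂_3 = (18 − 17) − 0 = 1, and there is no ∂_3, so H_2 ≅ Z.

As a check, the Euler characteristic is 9 − 27 + 18 = 0, which agrees with 1 − 2 + 1 = 0.

H_0 ≅ Z,  H_1 ≅ Z^2,  H_2 ≅ Z.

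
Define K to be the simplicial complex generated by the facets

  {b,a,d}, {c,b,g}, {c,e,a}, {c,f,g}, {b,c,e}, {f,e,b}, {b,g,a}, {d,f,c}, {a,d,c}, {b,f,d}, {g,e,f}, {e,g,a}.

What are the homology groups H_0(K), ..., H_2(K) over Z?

Order the vertices as a < b < c < d < e < f < g. Listing each simplex with vertices in this order, K has dimension 2 with simplices:

  0-simplices (7): a, b, c, d, e, f, g
  1-simplices (18): ab, ac, ad, ae, ag, bc, bd, be, bf, bg, cd, ce, cf, cg, df, ef, eg, fg
  2-simplices (12): abd, abg, acd, ace, aeg, bce, bcg, bdf, bef, cdf, cfg, efg

giving chain groups C_0 ≅ Z^7, C_1 ≅ Z^18, C_2 ≅ Z^12.

Boundary ∂_1: C_1 → C_0 maps an edge to its endpoints' difference, ∂[p,q] = q − p. For instance
  ∂fg = g − f.
The resulting 7×18 matrix has rank 6, and its Smith normal form has invariant factors (1,1,1,1,1,1).

The boundary map ∂_2: C_2 → C_1 maps a triangle to the signed sum of its edges. For instance
  ∂bcg = cg − bg + bc,
  ∂efg = fg − eg + ef.
The 18×12 boundary matrix has rank 12 and Smith normal form diag(1,1,1,1,1,1,1,1,1,1,1,2).

Computing H_k = (kernel of ∂_k) / (image of ∂_{k+1}):

  H_0: rank C_0 − rank ∂_1 = 7 − 6 = 1, and the invariant factors of ∂_1 are all 1, so H_0 = Z.
  H_1: rank ker ∂_1 − rank ∂_2 = (18 − 6) − 12 = 0, and ∂_2 has invariant factor 2 > 1, so H_1 = Z/2Z.
  H_2: rank ker ∂_2 − rank ∂_3 = (12 − 12) − 0 = 0, and there is no ∂_3, so H_2 = 0.

(K is a triangulation of the real projective plane RP^2.)

H_0 ≅ Z,  H_1 ≅ Z/2Z,  H_2 = 0.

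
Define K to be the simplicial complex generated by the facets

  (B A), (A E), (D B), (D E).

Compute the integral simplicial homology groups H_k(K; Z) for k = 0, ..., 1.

H_0 = Z,  H_1 = Z.

Take the total order A < B < D < E on the vertex set. Then K (dimension 1) consists of the simplices:

  0-simplices (4): A, B, D, E
  1-simplices (4): AB, AE, BD, DE

giving chain groups C_0 ≅ Z^4, C_1 ≅ Z^4.

The boundary map ∂_1: C_1 → C_0 is given by ∂[p,q] = [q] − [p]. For instance
  ∂AE = E − A.
The 4×4 boundary matrix has rank 3 and Smith normal form diag(1,1,1).

Reading off H_k = ker ∂_k / im ∂_{k+1}:

  H_0: rank C_0 − rank ∂_1 = 4 − 3 = 1, and the invariant factors of ∂_1 are all 1, so H_0 = Z.
  H_1: rank ker ∂_1 − rank ∂_2 = (4 − 3) − 0 = 1, and there is no ∂_2, so H_1 = Z.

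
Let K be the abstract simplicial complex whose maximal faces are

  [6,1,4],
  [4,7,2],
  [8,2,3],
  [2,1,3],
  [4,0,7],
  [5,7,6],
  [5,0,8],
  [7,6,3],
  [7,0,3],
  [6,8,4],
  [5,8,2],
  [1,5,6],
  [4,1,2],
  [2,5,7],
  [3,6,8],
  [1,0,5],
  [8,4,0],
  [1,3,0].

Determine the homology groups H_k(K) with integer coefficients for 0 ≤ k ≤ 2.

We work with the vertex ordering 0 < 1 < 2 < 3 < 4 < 5 < 6 < 7 < 8. The simplices of K, each written with vertices in increasing order, are:

  0-simplices (9): [0], [1], [2], [3], [4], [5], [6], [7], [8]
  1-simplices (27): (27 of them)
  2-simplices (18): [0,1,3], [0,1,5], [0,3,7], [0,4,7], [0,4,8], [0,5,8], [1,2,3], [1,2,4], [1,4,6], [1,5,6], [2,3,8], [2,4,7], [2,5,7], [2,5,8], [3,6,7], [3,6,8], [4,6,8], [5,6,7]

so the chain groups are C_0 ≅ Z^9, C_1 ≅ Z^27, C_2 ≅ Z^18.

The boundary map ∂_1: C_1 → C_0 is given by ∂[p,q] = [q] − [p].
The 9×27 boundary matrix has rank 8 and Smith normal form diag(1,1,1,1,1,1,1,1).

Boundary ∂_2: C_2 → C_1 sends each 2-simplex [p,q,r] to [q,r] − [p,r] + [p,q]. For instance
  ∂[2,5,7] = [5,7] − [2,7] + [2,5],
  ∂[3,6,7] = [6,7] − [3,7] + [3,6].
The 27×18 boundary matrix has rank 17 and Smith normal form diag(1,1,1,1,1,1,1,1,1,1,1,1,1,1,1,1,1).

From H_k ≅ ker(∂_k) / im(∂_{k+1}) we obtain:

  H_0: rank C_0 − rank ∂_1 = 9 − 8 = 1, and the invariant factors of ∂_1 are all 1, so H_0 ≅ Z.
  H_1: rank ker ∂_1 − rank ∂_2 = (27 − 8) − 17 = 2, and the invariant factors of ∂_2 are all 1, so H_1 ≅ Z^2.
  H_2: rank ker ∂_2 − rank ∂_3 = (18 − 17) − 0 = 1, and there is no ∂_3, so H_2 ≅ Z.

H_0 = Z,  H_1 = Z^2,  H_2 = Z.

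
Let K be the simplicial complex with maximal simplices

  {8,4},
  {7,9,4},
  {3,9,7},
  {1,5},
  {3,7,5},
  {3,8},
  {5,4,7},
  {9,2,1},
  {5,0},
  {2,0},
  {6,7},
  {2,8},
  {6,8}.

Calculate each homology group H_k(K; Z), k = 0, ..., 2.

H_0 ≅ Z,  H_1 ≅ Z^5,  H_2 = 0.

K has 10 vertices, 19 edges, 5 triangles.
rank ∂_0 = 0, rank ∂_1 = 9 ⇒ b_0 = 10 − 0 − 9 = 1; all invariant factors of ∂_1 are 1 so no torsion. So H_0 ≅ Z.
rank ∂_1 = 9, rank ∂_2 = 5 ⇒ b_1 = 19 − 9 − 5 = 5; all invariant factors of ∂_2 are 1 so no torsion. So H_1 ≅ Z^5.
rank ∂_2 = 5, rank ∂_3 = 0 ⇒ b_2 = 5 − 5 − 0 = 0. So H_2 ≅ 0.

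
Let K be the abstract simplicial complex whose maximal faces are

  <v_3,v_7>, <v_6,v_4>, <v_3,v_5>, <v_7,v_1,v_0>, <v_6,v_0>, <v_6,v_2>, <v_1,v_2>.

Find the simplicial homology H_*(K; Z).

Take the total order v_0 < v_1 < v_2 < v_3 < v_4 < v_5 < v_6 < v_7 on the vertex set. Then K (dimension 2) consists of the simplices:

  0-simplices (8): [v_0], [v_1], [v_2], [v_3], [v_4], [v_5], [v_6], [v_7]
  1-simplices (9): [v_0,v_1], [v_0,v_6], [v_0,v_7], [v_1,v_2], [v_1,v_7], [v_2,v_6], [v_3,v_5], [v_3,v_7], [v_4,v_6]
  2-simplices (1): [v_0,v_1,v_7]

giving chain groups C_0 ≅ Z^8, C_1 ≅ Z^9, C_2 ≅ Z^1.

Boundary ∂_1: C_1 → C_0 sends each edge [p,q] (with p < q) to q − p. For instance
  ∂[v_2,v_6] = [v_6] − [v_2].
The 8×9 boundary matrix has rank 7 and Smith normal form diag(1,1,1,1,1,1,1).

∂_2: C_2 → C_1 maps a triangle to the signed sum of its edges. For instance
  ∂[v_0,v_1,v_7] = [v_1,v_7] − [v_0,v_7] + [v_0,v_1].
As a 9×1 matrix over Z this has rank 1, with invariant factors (1).

Reading off H_k = ker ∂_k / im ∂_{k+1}:

  H_0: rank C_0 − rank ∂_1 = 8 − 7 = 1, and the invariant factors of ∂_1 are all 1, so H_0 = Z.
  H_1: rank ker ∂_1 − rank ∂_2 = (9 − 7) − 1 = 1, and the invariant factors of ∂_2 are all 1, so H_1 = Z.
  H_2: rank ker ∂_2 − rank ∂_3 = (1 − 1) − 0 = 0, and there is no ∂_3, so H_2 = 0.

As a check, the Euler characteristic is 8 − 9 + 1 = 0, which agrees with 1 − 1 + 0 = 0.

H_0 = Z,  H_1 = Z,  H_2 = 0.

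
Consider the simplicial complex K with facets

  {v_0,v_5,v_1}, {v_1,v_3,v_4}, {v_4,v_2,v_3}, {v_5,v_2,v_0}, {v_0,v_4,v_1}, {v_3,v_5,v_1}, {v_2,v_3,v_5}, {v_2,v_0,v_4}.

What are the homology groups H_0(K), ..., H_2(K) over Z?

Order the vertices as v_0 < v_1 < v_2 < v_3 < v_4 < v_5. Listing each simplex with vertices in this order, K has dimension 2 with simplices:

  0-simplices (6): [v_0], [v_1], [v_2], [v_3], [v_4], [v_5]
  1-simplices (12): [v_0,v_1], [v_0,v_2], [v_0,v_4], [v_0,v_5], [v_1,v_3], [v_1,v_4], [v_1,v_5], [v_2,v_3], [v_2,v_4], [v_2,v_5], [v_3,v_4], [v_3,v_5]
  2-simplices (8): [v_0,v_1,v_4], [v_0,v_1,v_5], [v_0,v_2,v_4], [v_0,v_2,v_5], [v_1,v_3,v_4], [v_1,v_3,v_5], [v_2,v_3,v_4], [v_2,v_3,v_5]

Hence C_0 ≅ Z^6, C_1 ≅ Z^12, C_2 ≅ Z^8.

Boundary ∂_1: C_1 → C_0 sends each edge [p,q] (with p < q) to q − p. For instance
  ∂[v_3,v_5] = [v_5] − [v_3].
This gives a 6×12 integer matrix of rank 5; reducing to Smith normal form yields diagonal entries (1,1,1,1,1).

∂_2: C_2 → C_1 sends each 2-simplex [p,q,r] to [q,r] − [p,r] + [p,q]. For instance
  ∂[v_2,v_3,v_4] = [v_3,v_4] − [v_2,v_4] + [v_2,v_3],
  ∂[v_0,v_2,v_5] = [v_2,v_5] − [v_0,v_5] + [v_0,v_2].
As a 12×8 matrix over Z this has rank 7, with invariant factors (1,1,1,1,1,1,1).

From H_k ≅ ker(∂_k) / im(∂_{k+1}) we obtain:

  H_0: rank C_0 − rank ∂_1 = 6 − 5 = 1, and the invariant factors of ∂_1 are all 1, so H_0 = Z.
  H_1: rank ker ∂_1 − rank ∂_2 = (12 − 5) − 7 = 0, and the invariant factors of ∂_2 are all 1, so H_1 = 0.
  H_2: rank ker ∂_2 − rank ∂_3 = (8 − 7) − 0 = 1, and there is no ∂_3, so H_2 = Z.

H_0 = Z,  H_1 = 0,  H_2 = Z.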